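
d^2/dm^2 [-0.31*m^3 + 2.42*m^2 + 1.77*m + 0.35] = 4.84 - 1.86*m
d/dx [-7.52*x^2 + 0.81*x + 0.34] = 0.81 - 15.04*x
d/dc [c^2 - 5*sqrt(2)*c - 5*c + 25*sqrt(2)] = 2*c - 5*sqrt(2) - 5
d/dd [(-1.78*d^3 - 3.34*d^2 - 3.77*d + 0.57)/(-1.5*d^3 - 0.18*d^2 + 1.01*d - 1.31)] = (-4.6896*d^4 - 14.9056*d^3 + 5.5084*d^2 + 8.956*d + 4.363)/(2.25*d^6 + 0.54*d^5 - 2.9976*d^4 + 3.5664*d^3 + 1.4917*d^2 - 2.6462*d + 1.7161)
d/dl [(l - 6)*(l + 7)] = 2*l + 1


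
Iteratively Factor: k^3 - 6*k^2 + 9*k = (k - 3)*(k^2 - 3*k) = (k - 3)^2*(k)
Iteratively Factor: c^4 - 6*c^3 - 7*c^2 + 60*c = (c - 4)*(c^3 - 2*c^2 - 15*c) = c*(c - 4)*(c^2 - 2*c - 15) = c*(c - 4)*(c + 3)*(c - 5)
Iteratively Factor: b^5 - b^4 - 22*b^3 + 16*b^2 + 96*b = (b - 3)*(b^4 + 2*b^3 - 16*b^2 - 32*b) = (b - 4)*(b - 3)*(b^3 + 6*b^2 + 8*b) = (b - 4)*(b - 3)*(b + 4)*(b^2 + 2*b) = (b - 4)*(b - 3)*(b + 2)*(b + 4)*(b)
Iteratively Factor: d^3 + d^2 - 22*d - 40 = (d + 4)*(d^2 - 3*d - 10) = (d + 2)*(d + 4)*(d - 5)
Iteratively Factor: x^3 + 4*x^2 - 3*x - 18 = (x + 3)*(x^2 + x - 6) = (x - 2)*(x + 3)*(x + 3)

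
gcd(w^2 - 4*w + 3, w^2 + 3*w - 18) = w - 3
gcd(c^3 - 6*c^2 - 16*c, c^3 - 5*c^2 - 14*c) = c^2 + 2*c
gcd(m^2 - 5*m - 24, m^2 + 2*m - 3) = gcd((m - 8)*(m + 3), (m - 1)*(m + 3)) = m + 3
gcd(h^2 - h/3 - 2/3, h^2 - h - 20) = 1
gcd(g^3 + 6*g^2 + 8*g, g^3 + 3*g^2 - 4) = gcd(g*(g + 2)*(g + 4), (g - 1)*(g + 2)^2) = g + 2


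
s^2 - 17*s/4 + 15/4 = (s - 3)*(s - 5/4)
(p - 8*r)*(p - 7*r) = p^2 - 15*p*r + 56*r^2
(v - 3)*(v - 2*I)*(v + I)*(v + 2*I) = v^4 - 3*v^3 + I*v^3 + 4*v^2 - 3*I*v^2 - 12*v + 4*I*v - 12*I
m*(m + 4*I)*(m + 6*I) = m^3 + 10*I*m^2 - 24*m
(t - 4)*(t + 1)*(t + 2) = t^3 - t^2 - 10*t - 8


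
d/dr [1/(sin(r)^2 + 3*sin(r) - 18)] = -(2*sin(r) + 3)*cos(r)/(sin(r)^2 + 3*sin(r) - 18)^2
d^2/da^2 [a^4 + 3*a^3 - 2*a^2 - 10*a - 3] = 12*a^2 + 18*a - 4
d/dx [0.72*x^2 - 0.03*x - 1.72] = 1.44*x - 0.03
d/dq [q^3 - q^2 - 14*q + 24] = 3*q^2 - 2*q - 14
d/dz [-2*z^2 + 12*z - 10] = 12 - 4*z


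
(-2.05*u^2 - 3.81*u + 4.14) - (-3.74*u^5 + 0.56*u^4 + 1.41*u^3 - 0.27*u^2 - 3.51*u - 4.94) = 3.74*u^5 - 0.56*u^4 - 1.41*u^3 - 1.78*u^2 - 0.3*u + 9.08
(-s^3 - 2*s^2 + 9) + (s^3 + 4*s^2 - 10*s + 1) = 2*s^2 - 10*s + 10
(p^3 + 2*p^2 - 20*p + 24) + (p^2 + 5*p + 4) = p^3 + 3*p^2 - 15*p + 28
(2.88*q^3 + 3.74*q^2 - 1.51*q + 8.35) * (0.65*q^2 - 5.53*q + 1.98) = 1.872*q^5 - 13.4954*q^4 - 15.9613*q^3 + 21.183*q^2 - 49.1653*q + 16.533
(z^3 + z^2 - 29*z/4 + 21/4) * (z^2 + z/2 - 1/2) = z^5 + 3*z^4/2 - 29*z^3/4 + 9*z^2/8 + 25*z/4 - 21/8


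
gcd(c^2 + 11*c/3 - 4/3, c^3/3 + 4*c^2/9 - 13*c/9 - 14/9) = 1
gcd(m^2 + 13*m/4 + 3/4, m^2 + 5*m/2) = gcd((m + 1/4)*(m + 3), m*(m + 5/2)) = 1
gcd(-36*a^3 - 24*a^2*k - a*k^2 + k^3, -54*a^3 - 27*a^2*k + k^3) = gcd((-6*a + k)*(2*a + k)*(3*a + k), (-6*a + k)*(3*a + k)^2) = 18*a^2 + 3*a*k - k^2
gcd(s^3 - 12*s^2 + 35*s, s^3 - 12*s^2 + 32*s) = s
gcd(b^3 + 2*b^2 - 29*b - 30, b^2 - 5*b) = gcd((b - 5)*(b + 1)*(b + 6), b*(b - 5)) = b - 5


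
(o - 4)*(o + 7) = o^2 + 3*o - 28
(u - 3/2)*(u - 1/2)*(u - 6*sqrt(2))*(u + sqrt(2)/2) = u^4 - 11*sqrt(2)*u^3/2 - 2*u^3 - 21*u^2/4 + 11*sqrt(2)*u^2 - 33*sqrt(2)*u/8 + 12*u - 9/2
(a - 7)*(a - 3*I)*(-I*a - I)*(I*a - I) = a^4 - 7*a^3 - 3*I*a^3 - a^2 + 21*I*a^2 + 7*a + 3*I*a - 21*I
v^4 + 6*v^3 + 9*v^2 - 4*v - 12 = (v - 1)*(v + 2)^2*(v + 3)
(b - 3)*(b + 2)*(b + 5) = b^3 + 4*b^2 - 11*b - 30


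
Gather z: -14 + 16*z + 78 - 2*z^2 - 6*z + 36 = -2*z^2 + 10*z + 100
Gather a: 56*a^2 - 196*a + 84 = 56*a^2 - 196*a + 84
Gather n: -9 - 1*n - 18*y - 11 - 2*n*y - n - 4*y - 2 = n*(-2*y - 2) - 22*y - 22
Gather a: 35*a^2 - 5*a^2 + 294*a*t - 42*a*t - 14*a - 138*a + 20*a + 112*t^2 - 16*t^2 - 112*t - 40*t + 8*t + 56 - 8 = 30*a^2 + a*(252*t - 132) + 96*t^2 - 144*t + 48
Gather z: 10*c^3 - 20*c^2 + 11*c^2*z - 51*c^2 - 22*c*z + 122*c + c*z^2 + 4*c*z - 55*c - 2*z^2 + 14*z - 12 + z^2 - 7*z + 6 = 10*c^3 - 71*c^2 + 67*c + z^2*(c - 1) + z*(11*c^2 - 18*c + 7) - 6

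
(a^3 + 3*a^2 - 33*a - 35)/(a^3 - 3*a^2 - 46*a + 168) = (a^2 - 4*a - 5)/(a^2 - 10*a + 24)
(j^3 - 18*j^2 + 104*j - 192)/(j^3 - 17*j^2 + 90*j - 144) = (j - 4)/(j - 3)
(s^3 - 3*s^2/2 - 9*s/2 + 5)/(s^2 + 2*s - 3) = (s^2 - s/2 - 5)/(s + 3)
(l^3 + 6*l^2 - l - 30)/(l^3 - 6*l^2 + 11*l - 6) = (l^2 + 8*l + 15)/(l^2 - 4*l + 3)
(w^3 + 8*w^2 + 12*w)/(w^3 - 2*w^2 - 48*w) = (w + 2)/(w - 8)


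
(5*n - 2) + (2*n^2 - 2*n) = 2*n^2 + 3*n - 2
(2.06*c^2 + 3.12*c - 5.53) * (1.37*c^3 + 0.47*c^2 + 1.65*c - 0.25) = 2.8222*c^5 + 5.2426*c^4 - 2.7107*c^3 + 2.0339*c^2 - 9.9045*c + 1.3825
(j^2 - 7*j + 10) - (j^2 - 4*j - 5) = 15 - 3*j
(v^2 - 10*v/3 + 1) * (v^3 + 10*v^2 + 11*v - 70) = v^5 + 20*v^4/3 - 64*v^3/3 - 290*v^2/3 + 733*v/3 - 70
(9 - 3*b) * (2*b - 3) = -6*b^2 + 27*b - 27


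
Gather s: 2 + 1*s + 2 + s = 2*s + 4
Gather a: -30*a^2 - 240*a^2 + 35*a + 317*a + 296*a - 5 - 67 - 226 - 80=-270*a^2 + 648*a - 378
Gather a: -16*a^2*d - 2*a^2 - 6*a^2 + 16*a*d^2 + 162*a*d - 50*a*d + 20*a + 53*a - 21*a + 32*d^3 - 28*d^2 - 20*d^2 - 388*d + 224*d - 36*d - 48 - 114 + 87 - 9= a^2*(-16*d - 8) + a*(16*d^2 + 112*d + 52) + 32*d^3 - 48*d^2 - 200*d - 84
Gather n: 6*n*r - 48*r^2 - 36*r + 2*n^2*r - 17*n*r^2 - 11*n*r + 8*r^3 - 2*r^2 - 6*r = 2*n^2*r + n*(-17*r^2 - 5*r) + 8*r^3 - 50*r^2 - 42*r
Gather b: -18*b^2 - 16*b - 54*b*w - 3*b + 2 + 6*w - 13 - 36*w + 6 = -18*b^2 + b*(-54*w - 19) - 30*w - 5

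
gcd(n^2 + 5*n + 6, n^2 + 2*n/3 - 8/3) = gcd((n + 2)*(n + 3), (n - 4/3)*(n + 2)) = n + 2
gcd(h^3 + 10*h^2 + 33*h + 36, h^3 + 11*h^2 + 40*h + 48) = h^2 + 7*h + 12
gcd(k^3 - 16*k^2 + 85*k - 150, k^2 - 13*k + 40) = k - 5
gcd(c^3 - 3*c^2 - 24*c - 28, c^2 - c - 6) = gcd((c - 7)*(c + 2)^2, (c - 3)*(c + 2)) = c + 2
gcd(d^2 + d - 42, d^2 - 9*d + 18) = d - 6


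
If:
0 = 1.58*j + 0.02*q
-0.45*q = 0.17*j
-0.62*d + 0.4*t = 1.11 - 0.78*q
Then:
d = 0.645161290322581*t - 1.79032258064516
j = 0.00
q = 0.00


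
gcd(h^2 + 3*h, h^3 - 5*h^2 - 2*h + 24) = 1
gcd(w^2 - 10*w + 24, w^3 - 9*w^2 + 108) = w - 6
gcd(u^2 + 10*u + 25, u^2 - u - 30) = u + 5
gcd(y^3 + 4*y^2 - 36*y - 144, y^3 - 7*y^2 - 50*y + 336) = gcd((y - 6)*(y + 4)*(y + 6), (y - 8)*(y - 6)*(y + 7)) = y - 6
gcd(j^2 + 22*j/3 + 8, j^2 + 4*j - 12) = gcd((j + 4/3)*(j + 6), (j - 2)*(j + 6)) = j + 6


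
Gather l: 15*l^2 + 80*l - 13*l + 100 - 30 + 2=15*l^2 + 67*l + 72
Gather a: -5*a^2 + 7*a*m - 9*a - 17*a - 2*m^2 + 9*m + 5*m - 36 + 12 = -5*a^2 + a*(7*m - 26) - 2*m^2 + 14*m - 24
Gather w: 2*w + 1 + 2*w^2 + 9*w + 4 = 2*w^2 + 11*w + 5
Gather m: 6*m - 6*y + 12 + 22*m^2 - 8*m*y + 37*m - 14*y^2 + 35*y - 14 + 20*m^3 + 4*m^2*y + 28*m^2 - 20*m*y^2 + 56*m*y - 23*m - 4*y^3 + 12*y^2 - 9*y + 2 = 20*m^3 + m^2*(4*y + 50) + m*(-20*y^2 + 48*y + 20) - 4*y^3 - 2*y^2 + 20*y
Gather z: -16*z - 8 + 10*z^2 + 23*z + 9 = 10*z^2 + 7*z + 1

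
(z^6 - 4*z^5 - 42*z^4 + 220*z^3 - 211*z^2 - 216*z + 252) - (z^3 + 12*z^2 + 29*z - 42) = z^6 - 4*z^5 - 42*z^4 + 219*z^3 - 223*z^2 - 245*z + 294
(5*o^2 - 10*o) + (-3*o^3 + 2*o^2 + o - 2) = -3*o^3 + 7*o^2 - 9*o - 2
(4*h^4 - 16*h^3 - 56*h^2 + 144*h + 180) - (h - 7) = 4*h^4 - 16*h^3 - 56*h^2 + 143*h + 187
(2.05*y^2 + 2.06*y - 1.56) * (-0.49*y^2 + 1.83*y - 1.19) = -1.0045*y^4 + 2.7421*y^3 + 2.0947*y^2 - 5.3062*y + 1.8564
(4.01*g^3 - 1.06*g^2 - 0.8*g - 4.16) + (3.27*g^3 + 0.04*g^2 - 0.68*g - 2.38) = 7.28*g^3 - 1.02*g^2 - 1.48*g - 6.54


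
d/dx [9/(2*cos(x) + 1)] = 18*sin(x)/(2*cos(x) + 1)^2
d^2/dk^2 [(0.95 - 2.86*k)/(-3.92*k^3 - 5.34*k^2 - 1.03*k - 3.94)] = (263.687424*k^5 + 184.029888*k^4 - 178.1644*k^3 - 715.618776*k^2 - 304.355316*k + 14.746626)/(60.236288*k^9 + 246.169728*k^8 + 382.825632*k^7 + 463.268856*k^6 + 595.44078*k^5 + 449.498874*k^4 + 313.674991*k^3 + 261.22791*k^2 + 47.967924*k + 61.162984)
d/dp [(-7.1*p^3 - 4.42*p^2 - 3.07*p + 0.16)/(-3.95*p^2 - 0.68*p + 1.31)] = (28.045*p^4 + 9.656*p^3 - 37.0239*p^2 - 10.3164*p - 3.9129)/(15.6025*p^4 + 5.372*p^3 - 9.8866*p^2 - 1.7816*p + 1.7161)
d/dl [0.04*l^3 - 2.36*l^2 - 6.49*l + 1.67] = 0.12*l^2 - 4.72*l - 6.49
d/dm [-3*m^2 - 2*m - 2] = -6*m - 2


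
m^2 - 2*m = m*(m - 2)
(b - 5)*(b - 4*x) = b^2 - 4*b*x - 5*b + 20*x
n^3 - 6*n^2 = n^2*(n - 6)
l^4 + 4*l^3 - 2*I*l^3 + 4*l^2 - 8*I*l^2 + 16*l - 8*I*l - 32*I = (l + 4)*(l - 2*I)^2*(l + 2*I)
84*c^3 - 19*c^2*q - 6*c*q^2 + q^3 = (-7*c + q)*(-3*c + q)*(4*c + q)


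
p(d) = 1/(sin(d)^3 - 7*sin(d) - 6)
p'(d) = (-3*sin(d)^2*cos(d) + 7*cos(d))/(sin(d)^3 - 7*sin(d) - 6)^2 = (7 - 3*sin(d)^2)*cos(d)/(-sin(d)^3 + 7*sin(d) + 6)^2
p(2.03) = -0.09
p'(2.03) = -0.02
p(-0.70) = -0.57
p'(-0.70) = 1.42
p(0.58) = -0.10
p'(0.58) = 0.05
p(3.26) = -0.19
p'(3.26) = -0.26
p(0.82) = -0.09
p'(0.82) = 0.03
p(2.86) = -0.13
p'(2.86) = -0.10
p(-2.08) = -1.81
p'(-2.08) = -7.49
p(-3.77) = -0.10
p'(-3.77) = -0.05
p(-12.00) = -0.10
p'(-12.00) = 0.06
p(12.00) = -0.42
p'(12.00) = 0.90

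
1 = 1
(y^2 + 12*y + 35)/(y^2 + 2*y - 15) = (y + 7)/(y - 3)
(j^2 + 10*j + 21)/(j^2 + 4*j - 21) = (j + 3)/(j - 3)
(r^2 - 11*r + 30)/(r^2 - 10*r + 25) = (r - 6)/(r - 5)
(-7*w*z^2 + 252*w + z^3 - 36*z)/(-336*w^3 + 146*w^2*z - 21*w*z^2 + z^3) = (z^2 - 36)/(48*w^2 - 14*w*z + z^2)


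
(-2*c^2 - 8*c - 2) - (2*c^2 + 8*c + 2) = -4*c^2 - 16*c - 4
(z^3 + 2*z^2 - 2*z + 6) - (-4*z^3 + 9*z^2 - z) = 5*z^3 - 7*z^2 - z + 6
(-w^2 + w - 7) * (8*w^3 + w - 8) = -8*w^5 + 8*w^4 - 57*w^3 + 9*w^2 - 15*w + 56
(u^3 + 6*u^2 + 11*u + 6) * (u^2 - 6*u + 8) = u^5 - 17*u^3 - 12*u^2 + 52*u + 48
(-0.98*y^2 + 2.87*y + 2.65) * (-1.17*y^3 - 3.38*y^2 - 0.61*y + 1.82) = 1.1466*y^5 - 0.0455000000000001*y^4 - 12.2033*y^3 - 12.4913*y^2 + 3.6069*y + 4.823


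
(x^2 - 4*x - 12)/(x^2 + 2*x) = (x - 6)/x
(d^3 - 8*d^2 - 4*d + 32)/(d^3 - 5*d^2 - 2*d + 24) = (d^2 - 10*d + 16)/(d^2 - 7*d + 12)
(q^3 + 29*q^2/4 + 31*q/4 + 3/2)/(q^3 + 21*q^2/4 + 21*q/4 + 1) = (q + 6)/(q + 4)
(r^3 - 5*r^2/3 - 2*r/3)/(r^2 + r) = (3*r^2 - 5*r - 2)/(3*(r + 1))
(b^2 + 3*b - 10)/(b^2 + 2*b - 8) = (b + 5)/(b + 4)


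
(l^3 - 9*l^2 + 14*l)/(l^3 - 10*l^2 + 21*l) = (l - 2)/(l - 3)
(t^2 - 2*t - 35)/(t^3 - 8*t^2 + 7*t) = (t + 5)/(t*(t - 1))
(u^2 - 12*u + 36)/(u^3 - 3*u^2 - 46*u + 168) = (u - 6)/(u^2 + 3*u - 28)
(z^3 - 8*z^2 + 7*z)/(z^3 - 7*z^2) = (z - 1)/z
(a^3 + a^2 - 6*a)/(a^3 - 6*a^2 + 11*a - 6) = a*(a + 3)/(a^2 - 4*a + 3)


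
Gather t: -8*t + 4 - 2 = 2 - 8*t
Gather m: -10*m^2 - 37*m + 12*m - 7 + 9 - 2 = -10*m^2 - 25*m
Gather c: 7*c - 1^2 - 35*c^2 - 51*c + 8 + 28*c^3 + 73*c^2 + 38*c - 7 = 28*c^3 + 38*c^2 - 6*c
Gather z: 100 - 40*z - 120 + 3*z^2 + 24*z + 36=3*z^2 - 16*z + 16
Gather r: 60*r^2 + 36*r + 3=60*r^2 + 36*r + 3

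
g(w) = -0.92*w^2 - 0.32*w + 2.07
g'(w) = -1.84*w - 0.32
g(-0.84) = 1.69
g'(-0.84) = 1.23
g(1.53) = -0.57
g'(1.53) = -3.14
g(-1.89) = -0.61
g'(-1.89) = 3.16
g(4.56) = -18.52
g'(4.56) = -8.71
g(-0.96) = 1.53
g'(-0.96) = 1.45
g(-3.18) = -6.22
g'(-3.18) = 5.53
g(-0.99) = 1.49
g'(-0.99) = 1.50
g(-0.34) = 2.07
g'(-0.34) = 0.31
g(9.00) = -75.33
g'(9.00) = -16.88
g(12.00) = -134.25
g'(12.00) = -22.40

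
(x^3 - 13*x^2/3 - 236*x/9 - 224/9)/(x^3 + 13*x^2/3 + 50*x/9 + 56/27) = 3*(x - 8)/(3*x + 2)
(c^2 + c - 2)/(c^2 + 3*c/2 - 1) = 2*(c - 1)/(2*c - 1)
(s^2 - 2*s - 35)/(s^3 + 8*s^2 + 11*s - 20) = (s - 7)/(s^2 + 3*s - 4)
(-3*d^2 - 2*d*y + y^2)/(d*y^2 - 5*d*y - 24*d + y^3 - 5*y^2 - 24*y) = (-3*d + y)/(y^2 - 5*y - 24)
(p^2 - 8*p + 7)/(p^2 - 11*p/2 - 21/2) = 2*(p - 1)/(2*p + 3)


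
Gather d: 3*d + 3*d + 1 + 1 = 6*d + 2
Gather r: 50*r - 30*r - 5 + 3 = 20*r - 2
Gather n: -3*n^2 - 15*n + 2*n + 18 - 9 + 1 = -3*n^2 - 13*n + 10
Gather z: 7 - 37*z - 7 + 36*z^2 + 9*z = 36*z^2 - 28*z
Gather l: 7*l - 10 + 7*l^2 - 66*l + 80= 7*l^2 - 59*l + 70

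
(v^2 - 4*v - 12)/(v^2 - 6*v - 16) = (v - 6)/(v - 8)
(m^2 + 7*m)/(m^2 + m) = (m + 7)/(m + 1)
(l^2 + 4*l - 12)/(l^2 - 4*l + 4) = (l + 6)/(l - 2)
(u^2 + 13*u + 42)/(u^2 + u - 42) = (u + 6)/(u - 6)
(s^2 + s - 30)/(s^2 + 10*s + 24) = (s - 5)/(s + 4)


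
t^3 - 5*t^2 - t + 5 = (t - 5)*(t - 1)*(t + 1)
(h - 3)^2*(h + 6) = h^3 - 27*h + 54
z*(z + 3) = z^2 + 3*z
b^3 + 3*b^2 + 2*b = b*(b + 1)*(b + 2)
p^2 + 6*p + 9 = (p + 3)^2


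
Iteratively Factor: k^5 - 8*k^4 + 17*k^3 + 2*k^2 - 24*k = (k + 1)*(k^4 - 9*k^3 + 26*k^2 - 24*k) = (k - 2)*(k + 1)*(k^3 - 7*k^2 + 12*k) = (k - 4)*(k - 2)*(k + 1)*(k^2 - 3*k) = k*(k - 4)*(k - 2)*(k + 1)*(k - 3)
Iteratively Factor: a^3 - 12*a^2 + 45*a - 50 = (a - 5)*(a^2 - 7*a + 10) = (a - 5)*(a - 2)*(a - 5)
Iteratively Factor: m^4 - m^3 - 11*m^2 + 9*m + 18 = (m + 3)*(m^3 - 4*m^2 + m + 6) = (m - 3)*(m + 3)*(m^2 - m - 2) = (m - 3)*(m - 2)*(m + 3)*(m + 1)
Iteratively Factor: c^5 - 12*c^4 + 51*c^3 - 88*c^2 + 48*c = (c - 4)*(c^4 - 8*c^3 + 19*c^2 - 12*c) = (c - 4)*(c - 1)*(c^3 - 7*c^2 + 12*c) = (c - 4)^2*(c - 1)*(c^2 - 3*c) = (c - 4)^2*(c - 3)*(c - 1)*(c)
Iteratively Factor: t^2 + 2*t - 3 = (t + 3)*(t - 1)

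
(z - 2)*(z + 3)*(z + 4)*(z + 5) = z^4 + 10*z^3 + 23*z^2 - 34*z - 120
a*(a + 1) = a^2 + a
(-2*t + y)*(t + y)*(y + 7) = -2*t^2*y - 14*t^2 - t*y^2 - 7*t*y + y^3 + 7*y^2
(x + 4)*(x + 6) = x^2 + 10*x + 24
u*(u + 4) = u^2 + 4*u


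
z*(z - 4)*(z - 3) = z^3 - 7*z^2 + 12*z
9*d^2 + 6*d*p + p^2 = (3*d + p)^2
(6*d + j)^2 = 36*d^2 + 12*d*j + j^2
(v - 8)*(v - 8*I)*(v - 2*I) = v^3 - 8*v^2 - 10*I*v^2 - 16*v + 80*I*v + 128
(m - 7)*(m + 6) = m^2 - m - 42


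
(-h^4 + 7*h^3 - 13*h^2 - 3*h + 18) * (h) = -h^5 + 7*h^4 - 13*h^3 - 3*h^2 + 18*h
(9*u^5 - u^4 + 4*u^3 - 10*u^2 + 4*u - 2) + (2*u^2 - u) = 9*u^5 - u^4 + 4*u^3 - 8*u^2 + 3*u - 2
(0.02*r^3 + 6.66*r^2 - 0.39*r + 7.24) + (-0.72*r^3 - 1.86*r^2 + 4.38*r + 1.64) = -0.7*r^3 + 4.8*r^2 + 3.99*r + 8.88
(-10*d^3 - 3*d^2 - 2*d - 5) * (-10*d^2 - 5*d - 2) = 100*d^5 + 80*d^4 + 55*d^3 + 66*d^2 + 29*d + 10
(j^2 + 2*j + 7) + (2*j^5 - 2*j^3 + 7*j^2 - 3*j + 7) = 2*j^5 - 2*j^3 + 8*j^2 - j + 14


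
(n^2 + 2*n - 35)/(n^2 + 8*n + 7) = (n - 5)/(n + 1)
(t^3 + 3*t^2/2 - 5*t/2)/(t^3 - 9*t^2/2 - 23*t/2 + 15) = t/(t - 6)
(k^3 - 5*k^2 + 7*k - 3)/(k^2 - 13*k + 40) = (k^3 - 5*k^2 + 7*k - 3)/(k^2 - 13*k + 40)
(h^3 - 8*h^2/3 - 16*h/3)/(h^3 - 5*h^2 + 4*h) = (h + 4/3)/(h - 1)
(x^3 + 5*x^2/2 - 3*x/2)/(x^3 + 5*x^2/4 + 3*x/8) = 4*(2*x^2 + 5*x - 3)/(8*x^2 + 10*x + 3)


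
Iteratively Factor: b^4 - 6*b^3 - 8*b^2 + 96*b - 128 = (b - 2)*(b^3 - 4*b^2 - 16*b + 64) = (b - 2)*(b + 4)*(b^2 - 8*b + 16) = (b - 4)*(b - 2)*(b + 4)*(b - 4)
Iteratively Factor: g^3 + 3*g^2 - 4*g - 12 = (g + 2)*(g^2 + g - 6) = (g - 2)*(g + 2)*(g + 3)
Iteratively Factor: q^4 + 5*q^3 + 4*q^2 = (q + 1)*(q^3 + 4*q^2) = (q + 1)*(q + 4)*(q^2) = q*(q + 1)*(q + 4)*(q)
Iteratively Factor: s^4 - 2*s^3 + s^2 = (s)*(s^3 - 2*s^2 + s) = s^2*(s^2 - 2*s + 1) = s^2*(s - 1)*(s - 1)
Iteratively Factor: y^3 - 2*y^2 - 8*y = (y)*(y^2 - 2*y - 8) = y*(y + 2)*(y - 4)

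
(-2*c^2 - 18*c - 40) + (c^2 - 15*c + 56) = -c^2 - 33*c + 16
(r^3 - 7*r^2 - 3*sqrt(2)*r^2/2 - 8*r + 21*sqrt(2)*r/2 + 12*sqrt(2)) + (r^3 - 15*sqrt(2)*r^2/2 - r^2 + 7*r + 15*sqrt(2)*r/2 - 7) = 2*r^3 - 9*sqrt(2)*r^2 - 8*r^2 - r + 18*sqrt(2)*r - 7 + 12*sqrt(2)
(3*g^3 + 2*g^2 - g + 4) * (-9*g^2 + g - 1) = -27*g^5 - 15*g^4 + 8*g^3 - 39*g^2 + 5*g - 4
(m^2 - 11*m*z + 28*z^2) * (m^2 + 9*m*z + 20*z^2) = m^4 - 2*m^3*z - 51*m^2*z^2 + 32*m*z^3 + 560*z^4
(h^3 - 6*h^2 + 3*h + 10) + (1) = h^3 - 6*h^2 + 3*h + 11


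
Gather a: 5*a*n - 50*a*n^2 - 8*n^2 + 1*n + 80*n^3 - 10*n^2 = a*(-50*n^2 + 5*n) + 80*n^3 - 18*n^2 + n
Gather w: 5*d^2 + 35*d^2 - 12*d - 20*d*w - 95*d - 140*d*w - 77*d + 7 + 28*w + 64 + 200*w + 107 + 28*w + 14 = 40*d^2 - 184*d + w*(256 - 160*d) + 192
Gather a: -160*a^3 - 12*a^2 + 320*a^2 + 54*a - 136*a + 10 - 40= -160*a^3 + 308*a^2 - 82*a - 30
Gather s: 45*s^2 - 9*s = 45*s^2 - 9*s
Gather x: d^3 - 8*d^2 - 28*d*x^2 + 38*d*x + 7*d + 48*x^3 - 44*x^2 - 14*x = d^3 - 8*d^2 + 7*d + 48*x^3 + x^2*(-28*d - 44) + x*(38*d - 14)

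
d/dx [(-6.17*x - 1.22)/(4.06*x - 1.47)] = (56.933786*x - 20.613957)/(4.06*x - 1.47)^3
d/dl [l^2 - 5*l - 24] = 2*l - 5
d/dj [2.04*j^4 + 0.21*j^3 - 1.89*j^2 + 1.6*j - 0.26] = 8.16*j^3 + 0.63*j^2 - 3.78*j + 1.6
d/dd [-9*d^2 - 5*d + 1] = -18*d - 5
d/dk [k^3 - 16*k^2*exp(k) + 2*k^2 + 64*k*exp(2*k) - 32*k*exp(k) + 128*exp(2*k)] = -16*k^2*exp(k) + 3*k^2 + 128*k*exp(2*k) - 64*k*exp(k) + 4*k + 320*exp(2*k) - 32*exp(k)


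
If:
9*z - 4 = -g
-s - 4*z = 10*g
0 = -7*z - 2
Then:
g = 46/7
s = -452/7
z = -2/7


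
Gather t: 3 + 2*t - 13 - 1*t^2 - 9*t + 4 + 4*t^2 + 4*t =3*t^2 - 3*t - 6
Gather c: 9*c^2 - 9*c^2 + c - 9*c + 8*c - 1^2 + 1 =0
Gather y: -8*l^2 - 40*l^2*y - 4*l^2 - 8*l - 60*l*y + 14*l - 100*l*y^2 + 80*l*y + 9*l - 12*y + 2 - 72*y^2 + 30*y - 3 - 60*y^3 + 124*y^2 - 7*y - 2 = -12*l^2 + 15*l - 60*y^3 + y^2*(52 - 100*l) + y*(-40*l^2 + 20*l + 11) - 3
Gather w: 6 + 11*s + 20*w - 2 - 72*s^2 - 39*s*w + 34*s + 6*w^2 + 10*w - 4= -72*s^2 + 45*s + 6*w^2 + w*(30 - 39*s)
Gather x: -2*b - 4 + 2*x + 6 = -2*b + 2*x + 2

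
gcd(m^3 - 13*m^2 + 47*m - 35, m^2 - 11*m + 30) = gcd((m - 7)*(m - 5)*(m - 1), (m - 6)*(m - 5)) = m - 5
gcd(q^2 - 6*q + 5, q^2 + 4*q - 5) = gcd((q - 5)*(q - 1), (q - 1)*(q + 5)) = q - 1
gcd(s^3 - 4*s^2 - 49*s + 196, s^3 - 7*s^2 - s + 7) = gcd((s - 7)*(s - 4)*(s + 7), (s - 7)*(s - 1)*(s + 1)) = s - 7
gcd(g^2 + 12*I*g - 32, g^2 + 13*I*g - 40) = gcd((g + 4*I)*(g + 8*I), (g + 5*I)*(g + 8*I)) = g + 8*I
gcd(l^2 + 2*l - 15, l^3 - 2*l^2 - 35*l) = l + 5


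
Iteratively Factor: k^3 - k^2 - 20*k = (k - 5)*(k^2 + 4*k) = k*(k - 5)*(k + 4)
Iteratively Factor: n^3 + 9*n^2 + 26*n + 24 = (n + 2)*(n^2 + 7*n + 12) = (n + 2)*(n + 3)*(n + 4)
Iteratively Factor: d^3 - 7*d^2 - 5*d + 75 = (d - 5)*(d^2 - 2*d - 15) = (d - 5)*(d + 3)*(d - 5)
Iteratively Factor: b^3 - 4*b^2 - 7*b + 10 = (b - 1)*(b^2 - 3*b - 10) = (b - 1)*(b + 2)*(b - 5)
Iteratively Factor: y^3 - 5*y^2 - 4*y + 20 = (y - 5)*(y^2 - 4) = (y - 5)*(y + 2)*(y - 2)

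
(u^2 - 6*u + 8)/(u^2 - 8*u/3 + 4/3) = 3*(u - 4)/(3*u - 2)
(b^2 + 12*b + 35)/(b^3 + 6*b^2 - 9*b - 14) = (b + 5)/(b^2 - b - 2)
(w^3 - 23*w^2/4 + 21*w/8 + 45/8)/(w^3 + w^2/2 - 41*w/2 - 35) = (8*w^2 - 6*w - 9)/(4*(2*w^2 + 11*w + 14))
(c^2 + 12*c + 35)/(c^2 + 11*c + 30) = (c + 7)/(c + 6)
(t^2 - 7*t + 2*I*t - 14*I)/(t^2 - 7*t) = (t + 2*I)/t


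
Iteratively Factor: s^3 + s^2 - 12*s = (s + 4)*(s^2 - 3*s) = (s - 3)*(s + 4)*(s)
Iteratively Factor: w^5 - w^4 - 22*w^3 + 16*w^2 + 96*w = (w - 4)*(w^4 + 3*w^3 - 10*w^2 - 24*w) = w*(w - 4)*(w^3 + 3*w^2 - 10*w - 24) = w*(w - 4)*(w - 3)*(w^2 + 6*w + 8) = w*(w - 4)*(w - 3)*(w + 4)*(w + 2)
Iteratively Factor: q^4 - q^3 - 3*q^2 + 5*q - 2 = (q - 1)*(q^3 - 3*q + 2) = (q - 1)*(q + 2)*(q^2 - 2*q + 1) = (q - 1)^2*(q + 2)*(q - 1)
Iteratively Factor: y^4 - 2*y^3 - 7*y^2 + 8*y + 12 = (y - 2)*(y^3 - 7*y - 6) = (y - 2)*(y + 1)*(y^2 - y - 6) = (y - 2)*(y + 1)*(y + 2)*(y - 3)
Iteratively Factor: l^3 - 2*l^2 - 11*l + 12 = (l - 1)*(l^2 - l - 12) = (l - 4)*(l - 1)*(l + 3)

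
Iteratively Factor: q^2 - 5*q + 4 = (q - 4)*(q - 1)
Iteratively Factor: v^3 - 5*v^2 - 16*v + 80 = (v - 4)*(v^2 - v - 20) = (v - 5)*(v - 4)*(v + 4)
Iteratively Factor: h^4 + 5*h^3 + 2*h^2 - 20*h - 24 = (h + 3)*(h^3 + 2*h^2 - 4*h - 8) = (h + 2)*(h + 3)*(h^2 - 4) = (h - 2)*(h + 2)*(h + 3)*(h + 2)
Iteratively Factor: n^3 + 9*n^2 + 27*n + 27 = (n + 3)*(n^2 + 6*n + 9) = (n + 3)^2*(n + 3)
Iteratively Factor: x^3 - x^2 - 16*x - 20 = (x + 2)*(x^2 - 3*x - 10) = (x - 5)*(x + 2)*(x + 2)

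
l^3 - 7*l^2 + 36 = (l - 6)*(l - 3)*(l + 2)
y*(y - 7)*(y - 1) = y^3 - 8*y^2 + 7*y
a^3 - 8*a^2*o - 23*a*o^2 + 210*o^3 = (a - 7*o)*(a - 6*o)*(a + 5*o)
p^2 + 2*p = p*(p + 2)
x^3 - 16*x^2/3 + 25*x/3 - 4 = (x - 3)*(x - 4/3)*(x - 1)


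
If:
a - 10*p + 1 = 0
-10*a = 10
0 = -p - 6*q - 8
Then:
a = -1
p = 0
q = -4/3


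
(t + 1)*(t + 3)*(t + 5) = t^3 + 9*t^2 + 23*t + 15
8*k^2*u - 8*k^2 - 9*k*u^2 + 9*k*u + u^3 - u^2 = (-8*k + u)*(-k + u)*(u - 1)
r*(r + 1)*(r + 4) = r^3 + 5*r^2 + 4*r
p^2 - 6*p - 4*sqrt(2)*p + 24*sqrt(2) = (p - 6)*(p - 4*sqrt(2))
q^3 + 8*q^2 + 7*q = q*(q + 1)*(q + 7)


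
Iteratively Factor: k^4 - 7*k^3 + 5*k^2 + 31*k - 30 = (k + 2)*(k^3 - 9*k^2 + 23*k - 15) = (k - 3)*(k + 2)*(k^2 - 6*k + 5) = (k - 3)*(k - 1)*(k + 2)*(k - 5)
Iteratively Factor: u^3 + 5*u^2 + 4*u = (u + 4)*(u^2 + u) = u*(u + 4)*(u + 1)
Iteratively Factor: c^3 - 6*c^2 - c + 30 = (c - 5)*(c^2 - c - 6) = (c - 5)*(c + 2)*(c - 3)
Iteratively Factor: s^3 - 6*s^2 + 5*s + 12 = (s - 4)*(s^2 - 2*s - 3) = (s - 4)*(s - 3)*(s + 1)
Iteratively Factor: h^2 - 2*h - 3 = (h + 1)*(h - 3)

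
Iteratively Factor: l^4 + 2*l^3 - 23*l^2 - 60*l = (l + 3)*(l^3 - l^2 - 20*l) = (l + 3)*(l + 4)*(l^2 - 5*l) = (l - 5)*(l + 3)*(l + 4)*(l)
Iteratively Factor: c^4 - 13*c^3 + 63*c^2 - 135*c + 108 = (c - 3)*(c^3 - 10*c^2 + 33*c - 36) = (c - 4)*(c - 3)*(c^2 - 6*c + 9) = (c - 4)*(c - 3)^2*(c - 3)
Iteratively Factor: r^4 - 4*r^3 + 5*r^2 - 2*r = (r - 1)*(r^3 - 3*r^2 + 2*r) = (r - 1)^2*(r^2 - 2*r) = r*(r - 1)^2*(r - 2)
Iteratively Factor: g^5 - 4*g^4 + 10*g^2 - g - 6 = (g - 1)*(g^4 - 3*g^3 - 3*g^2 + 7*g + 6) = (g - 1)*(g + 1)*(g^3 - 4*g^2 + g + 6) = (g - 2)*(g - 1)*(g + 1)*(g^2 - 2*g - 3) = (g - 2)*(g - 1)*(g + 1)^2*(g - 3)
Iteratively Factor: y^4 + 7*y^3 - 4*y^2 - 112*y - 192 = (y - 4)*(y^3 + 11*y^2 + 40*y + 48) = (y - 4)*(y + 4)*(y^2 + 7*y + 12) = (y - 4)*(y + 4)^2*(y + 3)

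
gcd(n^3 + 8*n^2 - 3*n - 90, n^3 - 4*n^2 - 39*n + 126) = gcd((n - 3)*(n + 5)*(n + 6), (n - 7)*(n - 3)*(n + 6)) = n^2 + 3*n - 18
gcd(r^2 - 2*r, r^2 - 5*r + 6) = r - 2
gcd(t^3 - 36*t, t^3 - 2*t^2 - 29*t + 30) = t - 6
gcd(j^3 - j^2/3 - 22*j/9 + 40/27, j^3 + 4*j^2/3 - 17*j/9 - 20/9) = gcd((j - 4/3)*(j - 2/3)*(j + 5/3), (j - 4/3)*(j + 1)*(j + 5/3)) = j^2 + j/3 - 20/9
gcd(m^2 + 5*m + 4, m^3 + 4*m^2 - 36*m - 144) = m + 4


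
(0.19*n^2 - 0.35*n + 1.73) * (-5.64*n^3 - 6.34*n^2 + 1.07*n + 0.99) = -1.0716*n^5 + 0.7694*n^4 - 7.3349*n^3 - 11.1546*n^2 + 1.5046*n + 1.7127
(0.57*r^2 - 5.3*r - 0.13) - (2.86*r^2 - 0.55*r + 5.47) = -2.29*r^2 - 4.75*r - 5.6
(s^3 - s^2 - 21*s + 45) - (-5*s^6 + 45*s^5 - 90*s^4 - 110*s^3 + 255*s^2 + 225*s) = 5*s^6 - 45*s^5 + 90*s^4 + 111*s^3 - 256*s^2 - 246*s + 45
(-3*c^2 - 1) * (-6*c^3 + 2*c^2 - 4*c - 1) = 18*c^5 - 6*c^4 + 18*c^3 + c^2 + 4*c + 1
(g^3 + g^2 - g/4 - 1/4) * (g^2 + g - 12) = g^5 + 2*g^4 - 45*g^3/4 - 25*g^2/2 + 11*g/4 + 3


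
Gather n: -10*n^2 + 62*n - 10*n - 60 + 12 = -10*n^2 + 52*n - 48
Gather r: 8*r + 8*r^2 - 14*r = 8*r^2 - 6*r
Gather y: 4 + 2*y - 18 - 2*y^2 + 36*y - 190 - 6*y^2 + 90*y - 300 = -8*y^2 + 128*y - 504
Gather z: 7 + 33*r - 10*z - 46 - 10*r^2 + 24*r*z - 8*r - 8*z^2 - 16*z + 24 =-10*r^2 + 25*r - 8*z^2 + z*(24*r - 26) - 15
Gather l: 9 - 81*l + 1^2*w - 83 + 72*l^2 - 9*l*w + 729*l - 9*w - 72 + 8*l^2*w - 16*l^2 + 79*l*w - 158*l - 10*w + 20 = l^2*(8*w + 56) + l*(70*w + 490) - 18*w - 126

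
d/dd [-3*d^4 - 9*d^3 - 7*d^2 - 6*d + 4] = -12*d^3 - 27*d^2 - 14*d - 6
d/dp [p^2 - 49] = 2*p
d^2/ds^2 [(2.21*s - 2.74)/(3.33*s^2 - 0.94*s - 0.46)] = ((22.4032 - 44.1558*s)*(-3.33*s^2 + 0.94*s + 0.46) - (2.21*s - 2.74)*(6.66*s - 0.94)*(13.32*s - 1.88))/(-3.33*s^2 + 0.94*s + 0.46)^3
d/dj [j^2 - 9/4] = 2*j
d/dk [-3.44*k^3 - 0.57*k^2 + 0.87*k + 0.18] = -10.32*k^2 - 1.14*k + 0.87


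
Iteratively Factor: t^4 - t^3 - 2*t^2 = (t)*(t^3 - t^2 - 2*t) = t^2*(t^2 - t - 2) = t^2*(t - 2)*(t + 1)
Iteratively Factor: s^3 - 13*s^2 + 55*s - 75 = (s - 5)*(s^2 - 8*s + 15) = (s - 5)^2*(s - 3)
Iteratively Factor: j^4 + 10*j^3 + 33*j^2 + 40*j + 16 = (j + 1)*(j^3 + 9*j^2 + 24*j + 16) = (j + 1)*(j + 4)*(j^2 + 5*j + 4) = (j + 1)^2*(j + 4)*(j + 4)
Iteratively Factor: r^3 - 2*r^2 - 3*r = (r - 3)*(r^2 + r) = r*(r - 3)*(r + 1)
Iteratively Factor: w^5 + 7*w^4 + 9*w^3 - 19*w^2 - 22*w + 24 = (w - 1)*(w^4 + 8*w^3 + 17*w^2 - 2*w - 24) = (w - 1)*(w + 4)*(w^3 + 4*w^2 + w - 6) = (w - 1)^2*(w + 4)*(w^2 + 5*w + 6) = (w - 1)^2*(w + 3)*(w + 4)*(w + 2)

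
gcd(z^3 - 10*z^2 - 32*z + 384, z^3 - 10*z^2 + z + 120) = z - 8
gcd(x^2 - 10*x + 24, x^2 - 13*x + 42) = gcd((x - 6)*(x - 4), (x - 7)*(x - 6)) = x - 6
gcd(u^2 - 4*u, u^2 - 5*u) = u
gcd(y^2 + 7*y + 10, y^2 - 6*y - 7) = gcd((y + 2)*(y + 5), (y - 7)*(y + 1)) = 1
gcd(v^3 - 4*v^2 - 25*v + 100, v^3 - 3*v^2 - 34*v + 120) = v^2 - 9*v + 20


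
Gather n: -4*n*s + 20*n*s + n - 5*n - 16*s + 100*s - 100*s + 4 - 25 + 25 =n*(16*s - 4) - 16*s + 4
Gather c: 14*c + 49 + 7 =14*c + 56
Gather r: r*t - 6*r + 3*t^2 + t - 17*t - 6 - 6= r*(t - 6) + 3*t^2 - 16*t - 12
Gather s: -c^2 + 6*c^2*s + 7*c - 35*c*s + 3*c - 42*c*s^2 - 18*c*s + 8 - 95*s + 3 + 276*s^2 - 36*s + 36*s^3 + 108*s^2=-c^2 + 10*c + 36*s^3 + s^2*(384 - 42*c) + s*(6*c^2 - 53*c - 131) + 11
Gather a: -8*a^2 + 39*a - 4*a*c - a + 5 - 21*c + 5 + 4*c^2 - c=-8*a^2 + a*(38 - 4*c) + 4*c^2 - 22*c + 10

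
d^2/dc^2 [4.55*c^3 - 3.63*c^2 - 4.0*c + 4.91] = 27.3*c - 7.26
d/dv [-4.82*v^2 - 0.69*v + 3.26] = -9.64*v - 0.69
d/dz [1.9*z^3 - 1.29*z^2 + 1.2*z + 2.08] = 5.7*z^2 - 2.58*z + 1.2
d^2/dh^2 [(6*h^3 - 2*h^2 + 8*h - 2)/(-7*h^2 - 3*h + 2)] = 4*(-286*h^3 + 243*h^2 - 141*h + 3)/(343*h^6 + 441*h^5 - 105*h^4 - 225*h^3 + 30*h^2 + 36*h - 8)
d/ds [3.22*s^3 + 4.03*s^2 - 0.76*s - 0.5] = 9.66*s^2 + 8.06*s - 0.76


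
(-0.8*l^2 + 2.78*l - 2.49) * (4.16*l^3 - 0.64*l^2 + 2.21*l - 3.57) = -3.328*l^5 + 12.0768*l^4 - 13.9056*l^3 + 10.5934*l^2 - 15.4275*l + 8.8893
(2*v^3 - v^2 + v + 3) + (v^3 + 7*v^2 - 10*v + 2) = 3*v^3 + 6*v^2 - 9*v + 5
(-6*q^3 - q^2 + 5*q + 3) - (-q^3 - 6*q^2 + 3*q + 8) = -5*q^3 + 5*q^2 + 2*q - 5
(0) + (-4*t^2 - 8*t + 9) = -4*t^2 - 8*t + 9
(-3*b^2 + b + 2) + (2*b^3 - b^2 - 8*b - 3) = 2*b^3 - 4*b^2 - 7*b - 1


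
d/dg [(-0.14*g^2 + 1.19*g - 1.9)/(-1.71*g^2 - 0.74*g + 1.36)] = (2.1385*g^2 - 6.8788*g + 0.2124)/(2.9241*g^4 + 2.5308*g^3 - 4.1036*g^2 - 2.0128*g + 1.8496)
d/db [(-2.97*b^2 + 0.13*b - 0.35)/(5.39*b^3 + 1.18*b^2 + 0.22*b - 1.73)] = (16.0083*b^4 - 1.4014*b^3 + 4.8527*b^2 + 11.1022*b - 0.1479)/(29.0521*b^6 + 12.7204*b^5 + 3.764*b^4 - 18.1302*b^3 - 4.0344*b^2 - 0.7612*b + 2.9929)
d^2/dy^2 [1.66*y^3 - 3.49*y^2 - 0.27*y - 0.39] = 9.96*y - 6.98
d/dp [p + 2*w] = 1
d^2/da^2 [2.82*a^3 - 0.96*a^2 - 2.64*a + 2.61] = 16.92*a - 1.92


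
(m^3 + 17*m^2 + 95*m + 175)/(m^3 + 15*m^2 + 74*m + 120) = (m^2 + 12*m + 35)/(m^2 + 10*m + 24)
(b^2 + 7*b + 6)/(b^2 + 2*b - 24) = (b + 1)/(b - 4)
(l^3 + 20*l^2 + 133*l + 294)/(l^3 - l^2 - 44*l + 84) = (l^2 + 13*l + 42)/(l^2 - 8*l + 12)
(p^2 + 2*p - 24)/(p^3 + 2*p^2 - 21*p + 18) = (p - 4)/(p^2 - 4*p + 3)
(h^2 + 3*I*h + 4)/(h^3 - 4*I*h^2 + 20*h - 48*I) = (h - I)/(h^2 - 8*I*h - 12)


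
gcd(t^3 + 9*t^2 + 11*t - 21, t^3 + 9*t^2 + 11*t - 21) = t^3 + 9*t^2 + 11*t - 21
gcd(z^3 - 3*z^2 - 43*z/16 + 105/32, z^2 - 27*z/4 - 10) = z + 5/4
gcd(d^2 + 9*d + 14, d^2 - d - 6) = d + 2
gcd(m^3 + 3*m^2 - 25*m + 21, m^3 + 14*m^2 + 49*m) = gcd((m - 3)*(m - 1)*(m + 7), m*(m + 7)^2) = m + 7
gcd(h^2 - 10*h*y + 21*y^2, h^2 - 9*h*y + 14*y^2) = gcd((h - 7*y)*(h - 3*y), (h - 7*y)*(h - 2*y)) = -h + 7*y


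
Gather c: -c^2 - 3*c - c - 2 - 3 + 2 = -c^2 - 4*c - 3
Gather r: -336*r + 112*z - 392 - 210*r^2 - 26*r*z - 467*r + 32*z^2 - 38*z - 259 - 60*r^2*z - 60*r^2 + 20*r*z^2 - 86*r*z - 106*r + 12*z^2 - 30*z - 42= r^2*(-60*z - 270) + r*(20*z^2 - 112*z - 909) + 44*z^2 + 44*z - 693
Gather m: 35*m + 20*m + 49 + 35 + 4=55*m + 88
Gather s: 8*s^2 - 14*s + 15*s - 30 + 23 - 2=8*s^2 + s - 9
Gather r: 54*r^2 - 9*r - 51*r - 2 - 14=54*r^2 - 60*r - 16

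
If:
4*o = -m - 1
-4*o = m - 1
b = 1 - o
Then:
No Solution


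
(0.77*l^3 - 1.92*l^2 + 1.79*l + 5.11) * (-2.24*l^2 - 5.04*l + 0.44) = -1.7248*l^5 + 0.42*l^4 + 6.006*l^3 - 21.3128*l^2 - 24.9668*l + 2.2484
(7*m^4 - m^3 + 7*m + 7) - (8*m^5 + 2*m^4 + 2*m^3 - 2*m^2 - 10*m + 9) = -8*m^5 + 5*m^4 - 3*m^3 + 2*m^2 + 17*m - 2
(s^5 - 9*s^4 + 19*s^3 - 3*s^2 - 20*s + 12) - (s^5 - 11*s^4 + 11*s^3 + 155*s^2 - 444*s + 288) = 2*s^4 + 8*s^3 - 158*s^2 + 424*s - 276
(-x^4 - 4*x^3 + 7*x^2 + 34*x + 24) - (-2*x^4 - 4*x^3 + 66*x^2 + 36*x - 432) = x^4 - 59*x^2 - 2*x + 456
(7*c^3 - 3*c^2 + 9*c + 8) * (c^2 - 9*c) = 7*c^5 - 66*c^4 + 36*c^3 - 73*c^2 - 72*c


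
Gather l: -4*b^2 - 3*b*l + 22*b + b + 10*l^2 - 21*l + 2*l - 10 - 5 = -4*b^2 + 23*b + 10*l^2 + l*(-3*b - 19) - 15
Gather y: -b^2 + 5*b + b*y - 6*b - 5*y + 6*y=-b^2 - b + y*(b + 1)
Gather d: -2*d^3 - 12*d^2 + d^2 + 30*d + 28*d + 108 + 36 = -2*d^3 - 11*d^2 + 58*d + 144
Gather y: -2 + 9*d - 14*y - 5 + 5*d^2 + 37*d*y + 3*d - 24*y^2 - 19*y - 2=5*d^2 + 12*d - 24*y^2 + y*(37*d - 33) - 9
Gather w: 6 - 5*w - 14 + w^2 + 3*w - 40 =w^2 - 2*w - 48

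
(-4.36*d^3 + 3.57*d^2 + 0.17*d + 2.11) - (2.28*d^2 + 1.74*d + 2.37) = -4.36*d^3 + 1.29*d^2 - 1.57*d - 0.26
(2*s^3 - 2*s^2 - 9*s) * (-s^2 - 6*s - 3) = -2*s^5 - 10*s^4 + 15*s^3 + 60*s^2 + 27*s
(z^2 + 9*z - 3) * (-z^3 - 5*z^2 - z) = -z^5 - 14*z^4 - 43*z^3 + 6*z^2 + 3*z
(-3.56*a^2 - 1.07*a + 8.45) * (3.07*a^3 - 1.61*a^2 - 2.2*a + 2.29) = -10.9292*a^5 + 2.4467*a^4 + 35.4962*a^3 - 19.4029*a^2 - 21.0403*a + 19.3505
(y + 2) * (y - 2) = y^2 - 4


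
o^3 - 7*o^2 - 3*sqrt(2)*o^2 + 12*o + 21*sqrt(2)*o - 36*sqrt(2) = (o - 4)*(o - 3)*(o - 3*sqrt(2))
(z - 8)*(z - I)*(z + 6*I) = z^3 - 8*z^2 + 5*I*z^2 + 6*z - 40*I*z - 48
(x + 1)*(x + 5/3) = x^2 + 8*x/3 + 5/3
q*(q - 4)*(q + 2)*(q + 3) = q^4 + q^3 - 14*q^2 - 24*q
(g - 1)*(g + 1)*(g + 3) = g^3 + 3*g^2 - g - 3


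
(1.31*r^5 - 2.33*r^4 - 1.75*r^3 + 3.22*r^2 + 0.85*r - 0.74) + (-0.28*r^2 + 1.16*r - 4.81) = 1.31*r^5 - 2.33*r^4 - 1.75*r^3 + 2.94*r^2 + 2.01*r - 5.55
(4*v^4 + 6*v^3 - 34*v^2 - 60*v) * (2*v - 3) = 8*v^5 - 86*v^3 - 18*v^2 + 180*v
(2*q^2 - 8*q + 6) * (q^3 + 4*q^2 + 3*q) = 2*q^5 - 20*q^3 + 18*q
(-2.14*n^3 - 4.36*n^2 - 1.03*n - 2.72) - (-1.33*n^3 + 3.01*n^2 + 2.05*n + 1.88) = -0.81*n^3 - 7.37*n^2 - 3.08*n - 4.6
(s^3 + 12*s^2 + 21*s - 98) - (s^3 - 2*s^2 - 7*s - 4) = 14*s^2 + 28*s - 94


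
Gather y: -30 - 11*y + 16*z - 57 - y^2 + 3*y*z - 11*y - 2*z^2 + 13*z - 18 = -y^2 + y*(3*z - 22) - 2*z^2 + 29*z - 105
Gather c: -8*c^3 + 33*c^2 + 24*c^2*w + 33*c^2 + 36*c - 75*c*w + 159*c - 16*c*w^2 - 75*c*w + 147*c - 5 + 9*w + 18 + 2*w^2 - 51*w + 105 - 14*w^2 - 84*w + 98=-8*c^3 + c^2*(24*w + 66) + c*(-16*w^2 - 150*w + 342) - 12*w^2 - 126*w + 216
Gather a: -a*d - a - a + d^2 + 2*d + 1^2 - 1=a*(-d - 2) + d^2 + 2*d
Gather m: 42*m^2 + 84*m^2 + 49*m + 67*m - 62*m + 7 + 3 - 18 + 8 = 126*m^2 + 54*m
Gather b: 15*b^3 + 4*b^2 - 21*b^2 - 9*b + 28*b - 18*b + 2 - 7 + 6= 15*b^3 - 17*b^2 + b + 1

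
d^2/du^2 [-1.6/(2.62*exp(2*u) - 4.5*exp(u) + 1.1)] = (-1.6*(5.24*exp(u) - 4.5)*(10.48*exp(u) - 9.0)*exp(u) + (16.768*exp(u) - 7.2)*(2.62*exp(2*u) - 4.5*exp(u) + 1.1))*exp(u)/(2.62*exp(2*u) - 4.5*exp(u) + 1.1)^3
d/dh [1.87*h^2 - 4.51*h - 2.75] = 3.74*h - 4.51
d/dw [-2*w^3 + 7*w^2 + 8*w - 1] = -6*w^2 + 14*w + 8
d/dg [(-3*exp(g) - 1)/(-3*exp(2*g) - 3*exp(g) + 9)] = (-(2*exp(g) + 1)*(3*exp(g) + 1)/3 + exp(2*g) + exp(g) - 3)*exp(g)/(exp(2*g) + exp(g) - 3)^2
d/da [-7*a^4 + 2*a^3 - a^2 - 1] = 2*a*(-14*a^2 + 3*a - 1)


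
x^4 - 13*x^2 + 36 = (x - 3)*(x - 2)*(x + 2)*(x + 3)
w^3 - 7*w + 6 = (w - 2)*(w - 1)*(w + 3)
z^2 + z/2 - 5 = (z - 2)*(z + 5/2)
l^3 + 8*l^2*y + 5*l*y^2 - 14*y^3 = (l - y)*(l + 2*y)*(l + 7*y)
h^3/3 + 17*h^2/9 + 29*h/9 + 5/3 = (h/3 + 1)*(h + 1)*(h + 5/3)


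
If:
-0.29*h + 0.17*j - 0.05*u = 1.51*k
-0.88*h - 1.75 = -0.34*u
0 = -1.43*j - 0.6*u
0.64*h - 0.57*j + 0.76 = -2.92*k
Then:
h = -8.61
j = 7.19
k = 3.03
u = -17.15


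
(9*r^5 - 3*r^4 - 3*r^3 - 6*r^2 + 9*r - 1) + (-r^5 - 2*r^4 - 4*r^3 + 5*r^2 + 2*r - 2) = 8*r^5 - 5*r^4 - 7*r^3 - r^2 + 11*r - 3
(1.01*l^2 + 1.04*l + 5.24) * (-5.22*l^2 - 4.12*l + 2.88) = -5.2722*l^4 - 9.59*l^3 - 28.7288*l^2 - 18.5936*l + 15.0912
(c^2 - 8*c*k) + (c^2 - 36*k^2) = 2*c^2 - 8*c*k - 36*k^2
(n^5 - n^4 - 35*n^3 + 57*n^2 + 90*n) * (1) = n^5 - n^4 - 35*n^3 + 57*n^2 + 90*n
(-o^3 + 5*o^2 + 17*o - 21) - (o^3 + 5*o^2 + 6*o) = -2*o^3 + 11*o - 21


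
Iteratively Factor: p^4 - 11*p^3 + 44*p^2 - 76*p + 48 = (p - 2)*(p^3 - 9*p^2 + 26*p - 24) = (p - 2)^2*(p^2 - 7*p + 12) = (p - 3)*(p - 2)^2*(p - 4)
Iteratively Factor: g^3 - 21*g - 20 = (g - 5)*(g^2 + 5*g + 4) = (g - 5)*(g + 4)*(g + 1)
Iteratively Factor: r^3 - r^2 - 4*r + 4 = (r - 1)*(r^2 - 4) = (r - 2)*(r - 1)*(r + 2)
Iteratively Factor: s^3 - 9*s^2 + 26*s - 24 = (s - 4)*(s^2 - 5*s + 6) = (s - 4)*(s - 2)*(s - 3)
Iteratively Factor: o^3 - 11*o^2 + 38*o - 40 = (o - 5)*(o^2 - 6*o + 8) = (o - 5)*(o - 2)*(o - 4)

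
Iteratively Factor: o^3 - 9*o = (o + 3)*(o^2 - 3*o) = o*(o + 3)*(o - 3)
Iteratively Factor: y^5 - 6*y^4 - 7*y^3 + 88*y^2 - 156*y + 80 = (y - 5)*(y^4 - y^3 - 12*y^2 + 28*y - 16) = (y - 5)*(y + 4)*(y^3 - 5*y^2 + 8*y - 4) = (y - 5)*(y - 2)*(y + 4)*(y^2 - 3*y + 2) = (y - 5)*(y - 2)*(y - 1)*(y + 4)*(y - 2)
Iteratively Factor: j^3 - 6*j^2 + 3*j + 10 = (j - 5)*(j^2 - j - 2) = (j - 5)*(j + 1)*(j - 2)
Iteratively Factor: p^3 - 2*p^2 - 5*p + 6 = (p - 3)*(p^2 + p - 2) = (p - 3)*(p + 2)*(p - 1)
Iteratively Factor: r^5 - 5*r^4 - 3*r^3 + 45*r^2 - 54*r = (r - 2)*(r^4 - 3*r^3 - 9*r^2 + 27*r) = r*(r - 2)*(r^3 - 3*r^2 - 9*r + 27) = r*(r - 2)*(r + 3)*(r^2 - 6*r + 9) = r*(r - 3)*(r - 2)*(r + 3)*(r - 3)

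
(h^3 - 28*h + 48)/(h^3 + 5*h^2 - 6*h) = (h^2 - 6*h + 8)/(h*(h - 1))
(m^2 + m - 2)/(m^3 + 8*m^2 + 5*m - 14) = 1/(m + 7)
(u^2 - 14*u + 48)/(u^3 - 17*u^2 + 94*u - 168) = (u - 8)/(u^2 - 11*u + 28)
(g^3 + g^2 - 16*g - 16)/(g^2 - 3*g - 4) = g + 4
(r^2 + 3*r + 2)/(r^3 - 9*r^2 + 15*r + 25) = (r + 2)/(r^2 - 10*r + 25)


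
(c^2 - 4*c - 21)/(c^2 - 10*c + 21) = (c + 3)/(c - 3)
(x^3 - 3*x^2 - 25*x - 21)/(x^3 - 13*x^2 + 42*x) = (x^2 + 4*x + 3)/(x*(x - 6))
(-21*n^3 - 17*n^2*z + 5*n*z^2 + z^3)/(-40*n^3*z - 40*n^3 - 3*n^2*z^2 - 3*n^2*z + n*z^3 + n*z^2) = (21*n^3 + 17*n^2*z - 5*n*z^2 - z^3)/(n*(40*n^2*z + 40*n^2 + 3*n*z^2 + 3*n*z - z^3 - z^2))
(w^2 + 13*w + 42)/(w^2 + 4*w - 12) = (w + 7)/(w - 2)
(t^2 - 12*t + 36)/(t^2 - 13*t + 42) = (t - 6)/(t - 7)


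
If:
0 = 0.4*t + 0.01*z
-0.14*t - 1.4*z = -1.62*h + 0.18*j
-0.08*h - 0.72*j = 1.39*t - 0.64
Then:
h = 0.856821646341463*z + 0.0975609756097561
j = 0.878048780487805 - 0.0469385162601626*z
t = -0.025*z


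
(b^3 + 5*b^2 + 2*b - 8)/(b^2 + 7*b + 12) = (b^2 + b - 2)/(b + 3)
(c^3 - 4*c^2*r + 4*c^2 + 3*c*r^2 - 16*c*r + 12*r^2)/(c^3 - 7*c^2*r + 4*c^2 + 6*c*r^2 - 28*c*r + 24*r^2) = (-c + 3*r)/(-c + 6*r)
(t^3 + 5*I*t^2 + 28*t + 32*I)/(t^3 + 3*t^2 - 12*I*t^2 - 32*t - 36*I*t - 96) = (t^2 + 9*I*t - 8)/(t^2 + t*(3 - 8*I) - 24*I)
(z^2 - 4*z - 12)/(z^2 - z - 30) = (z + 2)/(z + 5)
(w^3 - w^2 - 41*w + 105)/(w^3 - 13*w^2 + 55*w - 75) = (w + 7)/(w - 5)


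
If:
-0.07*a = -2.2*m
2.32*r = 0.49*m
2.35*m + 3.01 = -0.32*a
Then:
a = -7.62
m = -0.24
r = -0.05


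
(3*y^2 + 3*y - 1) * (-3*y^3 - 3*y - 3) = -9*y^5 - 9*y^4 - 6*y^3 - 18*y^2 - 6*y + 3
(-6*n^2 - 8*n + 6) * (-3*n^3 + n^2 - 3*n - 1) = 18*n^5 + 18*n^4 - 8*n^3 + 36*n^2 - 10*n - 6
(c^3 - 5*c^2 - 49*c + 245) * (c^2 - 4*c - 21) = c^5 - 9*c^4 - 50*c^3 + 546*c^2 + 49*c - 5145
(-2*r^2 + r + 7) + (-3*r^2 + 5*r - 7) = -5*r^2 + 6*r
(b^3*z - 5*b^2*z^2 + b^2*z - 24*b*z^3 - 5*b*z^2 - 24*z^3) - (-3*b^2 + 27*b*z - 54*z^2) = b^3*z - 5*b^2*z^2 + b^2*z + 3*b^2 - 24*b*z^3 - 5*b*z^2 - 27*b*z - 24*z^3 + 54*z^2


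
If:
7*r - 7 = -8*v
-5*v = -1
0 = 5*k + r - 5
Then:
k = 148/175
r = 27/35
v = 1/5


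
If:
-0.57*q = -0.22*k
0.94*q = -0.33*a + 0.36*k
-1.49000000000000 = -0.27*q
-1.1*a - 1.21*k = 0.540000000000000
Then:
No Solution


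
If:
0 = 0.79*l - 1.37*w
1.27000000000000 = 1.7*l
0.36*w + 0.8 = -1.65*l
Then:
No Solution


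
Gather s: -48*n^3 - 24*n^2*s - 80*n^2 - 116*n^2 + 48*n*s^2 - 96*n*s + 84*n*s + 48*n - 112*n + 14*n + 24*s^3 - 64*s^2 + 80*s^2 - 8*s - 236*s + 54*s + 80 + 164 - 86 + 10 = -48*n^3 - 196*n^2 - 50*n + 24*s^3 + s^2*(48*n + 16) + s*(-24*n^2 - 12*n - 190) + 168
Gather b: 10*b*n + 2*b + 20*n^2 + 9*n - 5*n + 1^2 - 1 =b*(10*n + 2) + 20*n^2 + 4*n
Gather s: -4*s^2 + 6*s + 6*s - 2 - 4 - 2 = -4*s^2 + 12*s - 8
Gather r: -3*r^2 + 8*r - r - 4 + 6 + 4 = -3*r^2 + 7*r + 6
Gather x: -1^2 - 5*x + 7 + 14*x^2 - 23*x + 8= 14*x^2 - 28*x + 14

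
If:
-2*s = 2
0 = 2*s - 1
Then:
No Solution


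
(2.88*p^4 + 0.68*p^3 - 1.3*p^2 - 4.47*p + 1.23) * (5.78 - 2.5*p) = -7.2*p^5 + 14.9464*p^4 + 7.1804*p^3 + 3.661*p^2 - 28.9116*p + 7.1094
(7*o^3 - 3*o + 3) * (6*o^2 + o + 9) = 42*o^5 + 7*o^4 + 45*o^3 + 15*o^2 - 24*o + 27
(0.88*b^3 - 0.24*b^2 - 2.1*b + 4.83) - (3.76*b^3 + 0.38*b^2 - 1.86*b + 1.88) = -2.88*b^3 - 0.62*b^2 - 0.24*b + 2.95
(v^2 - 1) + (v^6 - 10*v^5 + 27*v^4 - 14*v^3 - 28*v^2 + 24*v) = v^6 - 10*v^5 + 27*v^4 - 14*v^3 - 27*v^2 + 24*v - 1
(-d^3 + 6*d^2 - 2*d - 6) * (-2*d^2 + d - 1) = 2*d^5 - 13*d^4 + 11*d^3 + 4*d^2 - 4*d + 6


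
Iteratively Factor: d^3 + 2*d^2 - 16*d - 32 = (d + 4)*(d^2 - 2*d - 8) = (d - 4)*(d + 4)*(d + 2)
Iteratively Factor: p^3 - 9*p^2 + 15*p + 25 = (p - 5)*(p^2 - 4*p - 5) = (p - 5)^2*(p + 1)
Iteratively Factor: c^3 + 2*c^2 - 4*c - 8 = (c + 2)*(c^2 - 4) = (c + 2)^2*(c - 2)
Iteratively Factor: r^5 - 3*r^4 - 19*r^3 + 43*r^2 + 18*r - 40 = (r - 2)*(r^4 - r^3 - 21*r^2 + r + 20) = (r - 2)*(r - 1)*(r^3 - 21*r - 20) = (r - 2)*(r - 1)*(r + 4)*(r^2 - 4*r - 5) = (r - 2)*(r - 1)*(r + 1)*(r + 4)*(r - 5)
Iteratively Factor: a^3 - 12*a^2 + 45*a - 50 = (a - 5)*(a^2 - 7*a + 10) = (a - 5)*(a - 2)*(a - 5)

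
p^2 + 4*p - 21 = (p - 3)*(p + 7)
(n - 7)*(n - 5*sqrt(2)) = n^2 - 5*sqrt(2)*n - 7*n + 35*sqrt(2)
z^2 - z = z*(z - 1)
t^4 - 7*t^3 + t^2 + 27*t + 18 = (t - 6)*(t - 3)*(t + 1)^2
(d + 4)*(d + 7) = d^2 + 11*d + 28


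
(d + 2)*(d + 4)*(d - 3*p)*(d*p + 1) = d^4*p - 3*d^3*p^2 + 6*d^3*p + d^3 - 18*d^2*p^2 + 5*d^2*p + 6*d^2 - 24*d*p^2 - 18*d*p + 8*d - 24*p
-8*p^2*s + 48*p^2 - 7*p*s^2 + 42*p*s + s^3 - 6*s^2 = (-8*p + s)*(p + s)*(s - 6)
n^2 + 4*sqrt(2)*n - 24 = (n - 2*sqrt(2))*(n + 6*sqrt(2))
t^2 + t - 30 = (t - 5)*(t + 6)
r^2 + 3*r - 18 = (r - 3)*(r + 6)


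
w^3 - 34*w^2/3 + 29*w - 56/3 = (w - 8)*(w - 7/3)*(w - 1)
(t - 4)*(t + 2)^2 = t^3 - 12*t - 16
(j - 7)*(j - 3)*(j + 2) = j^3 - 8*j^2 + j + 42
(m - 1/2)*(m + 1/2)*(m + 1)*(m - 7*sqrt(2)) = m^4 - 7*sqrt(2)*m^3 + m^3 - 7*sqrt(2)*m^2 - m^2/4 - m/4 + 7*sqrt(2)*m/4 + 7*sqrt(2)/4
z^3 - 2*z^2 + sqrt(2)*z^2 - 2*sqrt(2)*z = z*(z - 2)*(z + sqrt(2))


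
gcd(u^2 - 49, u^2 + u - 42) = u + 7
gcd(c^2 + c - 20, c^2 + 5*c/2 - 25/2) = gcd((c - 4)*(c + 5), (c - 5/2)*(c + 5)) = c + 5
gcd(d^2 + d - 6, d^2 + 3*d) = d + 3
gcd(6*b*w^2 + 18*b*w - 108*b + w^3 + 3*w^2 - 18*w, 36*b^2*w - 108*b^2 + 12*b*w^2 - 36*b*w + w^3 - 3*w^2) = 6*b*w - 18*b + w^2 - 3*w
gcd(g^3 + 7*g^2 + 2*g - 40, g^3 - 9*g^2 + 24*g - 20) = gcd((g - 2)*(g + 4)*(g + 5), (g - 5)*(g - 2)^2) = g - 2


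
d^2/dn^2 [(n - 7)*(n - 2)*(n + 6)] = 6*n - 6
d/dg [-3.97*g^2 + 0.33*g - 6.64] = 0.33 - 7.94*g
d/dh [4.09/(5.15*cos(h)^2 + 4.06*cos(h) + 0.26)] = (42.127*cos(h) + 16.6054)*sin(h)/(5.15*cos(h)^2 + 4.06*cos(h) + 0.26)^2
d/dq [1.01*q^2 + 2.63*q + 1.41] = 2.02*q + 2.63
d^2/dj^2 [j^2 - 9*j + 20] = 2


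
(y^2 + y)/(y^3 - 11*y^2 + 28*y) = (y + 1)/(y^2 - 11*y + 28)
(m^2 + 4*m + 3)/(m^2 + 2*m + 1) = (m + 3)/(m + 1)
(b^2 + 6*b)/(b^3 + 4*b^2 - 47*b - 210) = b/(b^2 - 2*b - 35)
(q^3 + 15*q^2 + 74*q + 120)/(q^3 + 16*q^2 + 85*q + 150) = (q + 4)/(q + 5)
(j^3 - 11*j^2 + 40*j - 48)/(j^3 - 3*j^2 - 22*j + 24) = (j^3 - 11*j^2 + 40*j - 48)/(j^3 - 3*j^2 - 22*j + 24)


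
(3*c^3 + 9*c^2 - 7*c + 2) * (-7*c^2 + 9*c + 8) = -21*c^5 - 36*c^4 + 154*c^3 - 5*c^2 - 38*c + 16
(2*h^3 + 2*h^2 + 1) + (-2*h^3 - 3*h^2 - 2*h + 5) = -h^2 - 2*h + 6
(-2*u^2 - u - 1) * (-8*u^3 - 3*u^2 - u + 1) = 16*u^5 + 14*u^4 + 13*u^3 + 2*u^2 - 1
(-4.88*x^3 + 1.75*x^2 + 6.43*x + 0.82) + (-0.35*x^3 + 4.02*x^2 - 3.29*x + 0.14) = -5.23*x^3 + 5.77*x^2 + 3.14*x + 0.96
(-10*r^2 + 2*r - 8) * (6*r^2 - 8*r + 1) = -60*r^4 + 92*r^3 - 74*r^2 + 66*r - 8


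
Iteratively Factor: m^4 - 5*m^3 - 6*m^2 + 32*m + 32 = (m + 1)*(m^3 - 6*m^2 + 32) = (m + 1)*(m + 2)*(m^2 - 8*m + 16) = (m - 4)*(m + 1)*(m + 2)*(m - 4)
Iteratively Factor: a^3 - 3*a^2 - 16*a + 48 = (a + 4)*(a^2 - 7*a + 12) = (a - 4)*(a + 4)*(a - 3)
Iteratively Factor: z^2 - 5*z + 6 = (z - 2)*(z - 3)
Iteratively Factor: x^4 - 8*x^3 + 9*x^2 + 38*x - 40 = (x + 2)*(x^3 - 10*x^2 + 29*x - 20) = (x - 4)*(x + 2)*(x^2 - 6*x + 5) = (x - 4)*(x - 1)*(x + 2)*(x - 5)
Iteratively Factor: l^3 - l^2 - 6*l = (l)*(l^2 - l - 6) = l*(l + 2)*(l - 3)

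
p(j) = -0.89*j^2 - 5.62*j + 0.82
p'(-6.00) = 5.06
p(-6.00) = 2.50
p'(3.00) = -10.96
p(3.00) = -24.05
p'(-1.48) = -2.99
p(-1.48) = 7.19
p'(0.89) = -7.20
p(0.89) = -4.89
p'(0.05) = -5.71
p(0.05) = 0.54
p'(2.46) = -10.00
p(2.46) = -18.39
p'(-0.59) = -4.57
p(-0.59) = 3.83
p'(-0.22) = -5.23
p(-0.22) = 2.01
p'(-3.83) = 1.20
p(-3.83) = 9.29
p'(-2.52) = -1.13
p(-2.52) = 9.33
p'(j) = -1.78*j - 5.62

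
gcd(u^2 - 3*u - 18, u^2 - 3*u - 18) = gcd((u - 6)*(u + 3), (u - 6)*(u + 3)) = u^2 - 3*u - 18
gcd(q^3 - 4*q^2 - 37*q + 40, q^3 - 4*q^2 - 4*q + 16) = 1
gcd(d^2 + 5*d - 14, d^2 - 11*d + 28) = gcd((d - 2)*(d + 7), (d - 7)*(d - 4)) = 1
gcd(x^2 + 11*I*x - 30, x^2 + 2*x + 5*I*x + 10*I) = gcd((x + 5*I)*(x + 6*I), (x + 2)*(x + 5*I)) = x + 5*I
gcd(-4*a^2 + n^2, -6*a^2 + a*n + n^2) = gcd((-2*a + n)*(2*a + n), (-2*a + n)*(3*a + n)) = 2*a - n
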